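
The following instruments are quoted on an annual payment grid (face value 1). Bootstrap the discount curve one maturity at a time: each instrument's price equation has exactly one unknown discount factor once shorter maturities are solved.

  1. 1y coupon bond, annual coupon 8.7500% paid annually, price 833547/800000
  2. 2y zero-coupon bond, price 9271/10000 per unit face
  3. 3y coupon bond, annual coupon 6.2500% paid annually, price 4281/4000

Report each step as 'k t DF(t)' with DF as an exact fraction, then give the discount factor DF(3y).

1 1 9581/10000
2 2 9271/10000
3 3 2241/2500
DF(3y) = 2241/2500 ≈ 0.896400

step 1 [1y] bond c/1=7/80: DF=(833547/800000 − 7/80·(0))/(1+7/80) = 9581/10000 ≈ 0.958100
step 2 [2y] zero: DF = P = 9271/10000 ≈ 0.927100
step 3 [3y] bond c/1=1/16: DF=(4281/4000 − 1/16·(0.958100+0.927100))/(1+1/16) = 2241/2500 ≈ 0.896400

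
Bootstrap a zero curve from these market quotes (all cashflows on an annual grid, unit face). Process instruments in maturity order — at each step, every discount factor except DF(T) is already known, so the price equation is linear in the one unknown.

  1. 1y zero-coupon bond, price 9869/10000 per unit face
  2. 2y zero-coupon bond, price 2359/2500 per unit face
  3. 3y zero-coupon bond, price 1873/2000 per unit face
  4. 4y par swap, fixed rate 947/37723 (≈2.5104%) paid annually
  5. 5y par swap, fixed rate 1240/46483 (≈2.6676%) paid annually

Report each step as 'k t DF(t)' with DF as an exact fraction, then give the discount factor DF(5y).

1 1 9869/10000
2 2 2359/2500
3 3 1873/2000
4 4 9053/10000
5 5 219/250
DF(5y) = 219/250 ≈ 0.876000

step 1 [1y] zero: DF = P = 9869/10000 ≈ 0.986900
step 2 [2y] zero: DF = P = 2359/2500 ≈ 0.943600
step 3 [3y] zero: DF = P = 1873/2000 ≈ 0.936500
step 4 [4y] swap r/1=947/37723: DF=(1 − 947/37723·(0.986900+0.943600+0.936500))/(1+947/37723) = 9053/10000 ≈ 0.905300
step 5 [5y] swap r/1=1240/46483: DF=(1 − 1240/46483·(0.986900+0.943600+0.936500+0.905300))/(1+1240/46483) = 219/250 ≈ 0.876000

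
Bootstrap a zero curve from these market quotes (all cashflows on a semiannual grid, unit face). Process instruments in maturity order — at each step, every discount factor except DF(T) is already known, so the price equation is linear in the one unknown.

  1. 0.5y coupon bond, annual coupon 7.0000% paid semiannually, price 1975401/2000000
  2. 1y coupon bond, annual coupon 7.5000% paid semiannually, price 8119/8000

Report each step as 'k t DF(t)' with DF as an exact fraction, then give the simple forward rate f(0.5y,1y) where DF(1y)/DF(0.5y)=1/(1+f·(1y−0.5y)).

1 1/2 9543/10000
2 1 9437/10000
f(0.5y,1y) = ((9543/10000)/(9437/10000) − 1)/(1/2) = 212/9437 ≈ 2.2465%

step 1 [0.5y] bond c/2=7/200: DF=(1975401/2000000 − 7/200·(0))/(1+7/200) = 9543/10000 ≈ 0.954300
step 2 [1y] bond c/2=3/80: DF=(8119/8000 − 3/80·(0.954300))/(1+3/80) = 9437/10000 ≈ 0.943700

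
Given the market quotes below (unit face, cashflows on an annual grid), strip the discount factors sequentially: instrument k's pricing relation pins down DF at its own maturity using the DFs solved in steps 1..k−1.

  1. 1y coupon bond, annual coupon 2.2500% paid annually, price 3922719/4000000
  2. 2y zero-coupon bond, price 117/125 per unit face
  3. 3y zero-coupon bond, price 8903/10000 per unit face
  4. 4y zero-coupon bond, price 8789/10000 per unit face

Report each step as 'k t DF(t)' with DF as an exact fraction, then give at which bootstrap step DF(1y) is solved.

step 1 [1y] bond c/1=9/400: DF=(3922719/4000000 − 9/400·(0))/(1+9/400) = 9591/10000 ≈ 0.959100
step 2 [2y] zero: DF = P = 117/125 ≈ 0.936000
step 3 [3y] zero: DF = P = 8903/10000 ≈ 0.890300
step 4 [4y] zero: DF = P = 8789/10000 ≈ 0.878900

1 1 9591/10000
2 2 117/125
3 3 8903/10000
4 4 8789/10000
DF(1y) is solved at step 1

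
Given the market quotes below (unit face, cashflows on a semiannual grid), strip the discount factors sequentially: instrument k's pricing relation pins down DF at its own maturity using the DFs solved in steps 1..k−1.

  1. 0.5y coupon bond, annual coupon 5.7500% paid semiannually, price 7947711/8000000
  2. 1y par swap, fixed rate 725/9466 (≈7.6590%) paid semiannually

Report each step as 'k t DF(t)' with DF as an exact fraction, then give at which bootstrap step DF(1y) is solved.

1 1/2 9657/10000
2 1 371/400
DF(1y) is solved at step 2

step 1 [0.5y] bond c/2=23/800: DF=(7947711/8000000 − 23/800·(0))/(1+23/800) = 9657/10000 ≈ 0.965700
step 2 [1y] swap r/2=725/18932: DF=(1 − 725/18932·(0.965700))/(1+725/18932) = 371/400 ≈ 0.927500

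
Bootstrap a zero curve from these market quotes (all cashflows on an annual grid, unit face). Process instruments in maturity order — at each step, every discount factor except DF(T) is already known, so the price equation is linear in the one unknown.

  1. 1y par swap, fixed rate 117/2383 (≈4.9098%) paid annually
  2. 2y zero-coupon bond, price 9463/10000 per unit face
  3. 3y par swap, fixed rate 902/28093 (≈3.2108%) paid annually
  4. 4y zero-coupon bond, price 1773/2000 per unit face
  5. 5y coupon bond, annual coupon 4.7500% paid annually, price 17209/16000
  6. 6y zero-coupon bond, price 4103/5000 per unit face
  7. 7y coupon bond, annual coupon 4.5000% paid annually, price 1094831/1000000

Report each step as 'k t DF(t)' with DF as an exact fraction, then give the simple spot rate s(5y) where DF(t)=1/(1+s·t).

1 1 2383/2500
2 2 9463/10000
3 3 4549/5000
4 4 1773/2000
5 5 537/625
6 6 4103/5000
7 7 4081/5000
s(5y) = (1/(537/625) − 1)/(5) = 88/2685 ≈ 3.2775%

step 1 [1y] swap r/1=117/2383: DF=(1 − 117/2383·(0))/(1+117/2383) = 2383/2500 ≈ 0.953200
step 2 [2y] zero: DF = P = 9463/10000 ≈ 0.946300
step 3 [3y] swap r/1=902/28093: DF=(1 − 902/28093·(0.953200+0.946300))/(1+902/28093) = 4549/5000 ≈ 0.909800
step 4 [4y] zero: DF = P = 1773/2000 ≈ 0.886500
step 5 [5y] bond c/1=19/400: DF=(17209/16000 − 19/400·(0.953200+0.946300+0.909800+0.886500))/(1+19/400) = 537/625 ≈ 0.859200
step 6 [6y] zero: DF = P = 4103/5000 ≈ 0.820600
step 7 [7y] bond c/1=9/200: DF=(1094831/1000000 − 9/200·(0.953200+0.946300+0.909800+0.886500+0.859200+0.820600))/(1+9/200) = 4081/5000 ≈ 0.816200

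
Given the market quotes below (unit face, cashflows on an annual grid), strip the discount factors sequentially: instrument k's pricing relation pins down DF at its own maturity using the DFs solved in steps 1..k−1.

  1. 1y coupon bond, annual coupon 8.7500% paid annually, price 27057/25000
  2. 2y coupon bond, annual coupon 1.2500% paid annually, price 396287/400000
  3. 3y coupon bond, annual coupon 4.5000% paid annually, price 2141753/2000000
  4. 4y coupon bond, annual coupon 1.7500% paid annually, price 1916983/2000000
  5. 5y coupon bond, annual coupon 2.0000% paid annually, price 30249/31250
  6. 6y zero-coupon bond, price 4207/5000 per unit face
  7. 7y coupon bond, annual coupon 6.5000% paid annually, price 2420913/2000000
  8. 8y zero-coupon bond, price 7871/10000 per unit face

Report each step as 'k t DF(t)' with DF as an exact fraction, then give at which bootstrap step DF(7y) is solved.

step 1 [1y] bond c/1=7/80: DF=(27057/25000 − 7/80·(0))/(1+7/80) = 622/625 ≈ 0.995200
step 2 [2y] bond c/1=1/80: DF=(396287/400000 − 1/80·(0.995200))/(1+1/80) = 4831/5000 ≈ 0.966200
step 3 [3y] bond c/1=9/200: DF=(2141753/2000000 − 9/200·(0.995200+0.966200))/(1+9/200) = 9403/10000 ≈ 0.940300
step 4 [4y] bond c/1=7/400: DF=(1916983/2000000 − 7/400·(0.995200+0.966200+0.940300))/(1+7/400) = 8921/10000 ≈ 0.892100
step 5 [5y] bond c/1=1/50: DF=(30249/31250 − 1/50·(0.995200+0.966200+0.940300+0.892100))/(1+1/50) = 4373/5000 ≈ 0.874600
step 6 [6y] zero: DF = P = 4207/5000 ≈ 0.841400
step 7 [7y] bond c/1=13/200: DF=(2420913/2000000 − 13/200·(0.995200+0.966200+0.940300+0.892100+0.874600+0.841400))/(1+13/200) = 8003/10000 ≈ 0.800300
step 8 [8y] zero: DF = P = 7871/10000 ≈ 0.787100

1 1 622/625
2 2 4831/5000
3 3 9403/10000
4 4 8921/10000
5 5 4373/5000
6 6 4207/5000
7 7 8003/10000
8 8 7871/10000
DF(7y) is solved at step 7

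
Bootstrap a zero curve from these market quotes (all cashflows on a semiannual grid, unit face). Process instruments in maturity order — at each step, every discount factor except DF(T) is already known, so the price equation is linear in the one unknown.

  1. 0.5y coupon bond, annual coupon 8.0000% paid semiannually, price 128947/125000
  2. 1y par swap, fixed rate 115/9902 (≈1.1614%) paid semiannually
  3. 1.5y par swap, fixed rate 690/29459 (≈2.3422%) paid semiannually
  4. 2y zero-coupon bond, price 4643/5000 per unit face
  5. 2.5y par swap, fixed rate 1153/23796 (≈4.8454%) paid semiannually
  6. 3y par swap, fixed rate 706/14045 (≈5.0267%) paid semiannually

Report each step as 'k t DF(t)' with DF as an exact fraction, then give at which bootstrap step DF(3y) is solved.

1 1/2 9919/10000
2 1 1977/2000
3 3/2 1931/2000
4 2 4643/5000
5 5/2 8847/10000
6 3 2147/2500
DF(3y) is solved at step 6

step 1 [0.5y] bond c/2=1/25: DF=(128947/125000 − 1/25·(0))/(1+1/25) = 9919/10000 ≈ 0.991900
step 2 [1y] swap r/2=115/19804: DF=(1 − 115/19804·(0.991900))/(1+115/19804) = 1977/2000 ≈ 0.988500
step 3 [1.5y] swap r/2=345/29459: DF=(1 − 345/29459·(0.991900+0.988500))/(1+345/29459) = 1931/2000 ≈ 0.965500
step 4 [2y] zero: DF = P = 4643/5000 ≈ 0.928600
step 5 [2.5y] swap r/2=1153/47592: DF=(1 − 1153/47592·(0.991900+0.988500+0.965500+0.928600))/(1+1153/47592) = 8847/10000 ≈ 0.884700
step 6 [3y] swap r/2=353/14045: DF=(1 − 353/14045·(0.991900+0.988500+0.965500+0.928600+0.884700))/(1+353/14045) = 2147/2500 ≈ 0.858800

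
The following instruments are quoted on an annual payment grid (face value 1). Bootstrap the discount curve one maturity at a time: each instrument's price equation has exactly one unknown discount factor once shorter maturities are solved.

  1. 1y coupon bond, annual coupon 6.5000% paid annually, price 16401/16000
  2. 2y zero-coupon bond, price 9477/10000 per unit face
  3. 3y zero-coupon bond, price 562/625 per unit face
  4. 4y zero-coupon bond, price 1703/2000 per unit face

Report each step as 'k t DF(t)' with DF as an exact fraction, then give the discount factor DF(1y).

1 1 77/80
2 2 9477/10000
3 3 562/625
4 4 1703/2000
DF(1y) = 77/80 ≈ 0.962500

step 1 [1y] bond c/1=13/200: DF=(16401/16000 − 13/200·(0))/(1+13/200) = 77/80 ≈ 0.962500
step 2 [2y] zero: DF = P = 9477/10000 ≈ 0.947700
step 3 [3y] zero: DF = P = 562/625 ≈ 0.899200
step 4 [4y] zero: DF = P = 1703/2000 ≈ 0.851500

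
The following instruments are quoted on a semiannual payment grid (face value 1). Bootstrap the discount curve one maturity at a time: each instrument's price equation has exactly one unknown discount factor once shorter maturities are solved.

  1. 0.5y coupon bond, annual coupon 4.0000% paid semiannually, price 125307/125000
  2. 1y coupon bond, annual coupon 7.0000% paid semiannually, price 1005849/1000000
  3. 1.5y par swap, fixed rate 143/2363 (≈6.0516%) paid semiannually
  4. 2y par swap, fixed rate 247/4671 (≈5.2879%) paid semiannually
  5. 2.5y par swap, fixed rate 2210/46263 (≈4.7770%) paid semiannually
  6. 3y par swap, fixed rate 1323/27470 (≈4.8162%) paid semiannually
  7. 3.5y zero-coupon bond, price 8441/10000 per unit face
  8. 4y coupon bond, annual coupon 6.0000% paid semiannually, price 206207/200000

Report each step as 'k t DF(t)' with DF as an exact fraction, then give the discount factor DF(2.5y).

1 1/2 2457/2500
2 1 4693/5000
3 3/2 4571/5000
4 2 2253/2500
5 5/2 1779/2000
6 3 8677/10000
7 7/2 8441/10000
8 4 2041/2500
DF(2.5y) = 1779/2000 ≈ 0.889500

step 1 [0.5y] bond c/2=1/50: DF=(125307/125000 − 1/50·(0))/(1+1/50) = 2457/2500 ≈ 0.982800
step 2 [1y] bond c/2=7/200: DF=(1005849/1000000 − 7/200·(0.982800))/(1+7/200) = 4693/5000 ≈ 0.938600
step 3 [1.5y] swap r/2=143/4726: DF=(1 − 143/4726·(0.982800+0.938600))/(1+143/4726) = 4571/5000 ≈ 0.914200
step 4 [2y] swap r/2=247/9342: DF=(1 − 247/9342·(0.982800+0.938600+0.914200))/(1+247/9342) = 2253/2500 ≈ 0.901200
step 5 [2.5y] swap r/2=1105/46263: DF=(1 − 1105/46263·(0.982800+0.938600+0.914200+0.901200))/(1+1105/46263) = 1779/2000 ≈ 0.889500
step 6 [3y] swap r/2=1323/54940: DF=(1 − 1323/54940·(0.982800+0.938600+0.914200+0.901200+0.889500))/(1+1323/54940) = 8677/10000 ≈ 0.867700
step 7 [3.5y] zero: DF = P = 8441/10000 ≈ 0.844100
step 8 [4y] bond c/2=3/100: DF=(206207/200000 − 3/100·(0.982800+0.938600+0.914200+0.901200+0.889500+0.867700+0.844100))/(1+3/100) = 2041/2500 ≈ 0.816400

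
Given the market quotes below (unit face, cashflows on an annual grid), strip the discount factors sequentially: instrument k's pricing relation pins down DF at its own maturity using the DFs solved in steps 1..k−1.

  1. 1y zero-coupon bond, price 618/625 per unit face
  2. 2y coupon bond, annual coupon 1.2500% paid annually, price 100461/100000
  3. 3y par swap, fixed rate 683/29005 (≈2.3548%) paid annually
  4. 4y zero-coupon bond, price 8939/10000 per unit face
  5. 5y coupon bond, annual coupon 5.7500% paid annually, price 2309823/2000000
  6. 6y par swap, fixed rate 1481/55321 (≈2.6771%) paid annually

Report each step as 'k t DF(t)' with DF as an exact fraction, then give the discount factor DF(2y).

1 1 618/625
2 2 49/50
3 3 9317/10000
4 4 8939/10000
5 5 4429/5000
6 6 8519/10000
DF(2y) = 49/50 ≈ 0.980000

step 1 [1y] zero: DF = P = 618/625 ≈ 0.988800
step 2 [2y] bond c/1=1/80: DF=(100461/100000 − 1/80·(0.988800))/(1+1/80) = 49/50 ≈ 0.980000
step 3 [3y] swap r/1=683/29005: DF=(1 − 683/29005·(0.988800+0.980000))/(1+683/29005) = 9317/10000 ≈ 0.931700
step 4 [4y] zero: DF = P = 8939/10000 ≈ 0.893900
step 5 [5y] bond c/1=23/400: DF=(2309823/2000000 − 23/400·(0.988800+0.980000+0.931700+0.893900))/(1+23/400) = 4429/5000 ≈ 0.885800
step 6 [6y] swap r/1=1481/55321: DF=(1 − 1481/55321·(0.988800+0.980000+0.931700+0.893900+0.885800))/(1+1481/55321) = 8519/10000 ≈ 0.851900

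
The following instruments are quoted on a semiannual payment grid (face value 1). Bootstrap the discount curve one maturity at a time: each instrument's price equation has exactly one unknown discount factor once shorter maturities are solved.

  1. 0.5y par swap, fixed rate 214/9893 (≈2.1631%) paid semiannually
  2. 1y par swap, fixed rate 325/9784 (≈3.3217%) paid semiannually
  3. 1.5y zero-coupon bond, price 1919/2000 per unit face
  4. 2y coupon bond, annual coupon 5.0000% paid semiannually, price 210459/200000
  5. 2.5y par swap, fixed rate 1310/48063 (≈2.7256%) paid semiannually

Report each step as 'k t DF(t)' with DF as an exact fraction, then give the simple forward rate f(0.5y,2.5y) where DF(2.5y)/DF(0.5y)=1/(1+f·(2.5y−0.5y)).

step 1 [0.5y] swap r/2=107/9893: DF=(1 − 107/9893·(0))/(1+107/9893) = 9893/10000 ≈ 0.989300
step 2 [1y] swap r/2=325/19568: DF=(1 − 325/19568·(0.989300))/(1+325/19568) = 387/400 ≈ 0.967500
step 3 [1.5y] zero: DF = P = 1919/2000 ≈ 0.959500
step 4 [2y] bond c/2=1/40: DF=(210459/200000 − 1/40·(0.989300+0.967500+0.959500))/(1+1/40) = 1911/2000 ≈ 0.955500
step 5 [2.5y] swap r/2=655/48063: DF=(1 − 655/48063·(0.989300+0.967500+0.959500+0.955500))/(1+655/48063) = 1869/2000 ≈ 0.934500

1 1/2 9893/10000
2 1 387/400
3 3/2 1919/2000
4 2 1911/2000
5 5/2 1869/2000
f(0.5y,2.5y) = ((9893/10000)/(1869/2000) − 1)/(2) = 274/9345 ≈ 2.9320%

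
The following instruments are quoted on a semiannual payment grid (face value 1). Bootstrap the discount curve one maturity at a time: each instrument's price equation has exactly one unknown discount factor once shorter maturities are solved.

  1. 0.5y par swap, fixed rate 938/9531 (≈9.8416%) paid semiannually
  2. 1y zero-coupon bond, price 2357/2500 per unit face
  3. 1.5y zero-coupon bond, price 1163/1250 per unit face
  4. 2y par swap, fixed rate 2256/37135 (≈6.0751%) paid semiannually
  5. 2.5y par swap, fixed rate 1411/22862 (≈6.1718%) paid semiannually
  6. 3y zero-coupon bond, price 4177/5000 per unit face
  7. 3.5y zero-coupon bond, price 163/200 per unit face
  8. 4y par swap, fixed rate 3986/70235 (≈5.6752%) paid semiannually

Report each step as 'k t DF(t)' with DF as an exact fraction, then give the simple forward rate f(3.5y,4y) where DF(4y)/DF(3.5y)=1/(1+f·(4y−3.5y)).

step 1 [0.5y] swap r/2=469/9531: DF=(1 − 469/9531·(0))/(1+469/9531) = 9531/10000 ≈ 0.953100
step 2 [1y] zero: DF = P = 2357/2500 ≈ 0.942800
step 3 [1.5y] zero: DF = P = 1163/1250 ≈ 0.930400
step 4 [2y] swap r/2=1128/37135: DF=(1 − 1128/37135·(0.953100+0.942800+0.930400))/(1+1128/37135) = 1109/1250 ≈ 0.887200
step 5 [2.5y] swap r/2=1411/45724: DF=(1 − 1411/45724·(0.953100+0.942800+0.930400+0.887200))/(1+1411/45724) = 8589/10000 ≈ 0.858900
step 6 [3y] zero: DF = P = 4177/5000 ≈ 0.835400
step 7 [3.5y] zero: DF = P = 163/200 ≈ 0.815000
step 8 [4y] swap r/2=1993/70235: DF=(1 − 1993/70235·(0.953100+0.942800+0.930400+0.887200+0.858900+0.835400+0.815000))/(1+1993/70235) = 8007/10000 ≈ 0.800700

1 1/2 9531/10000
2 1 2357/2500
3 3/2 1163/1250
4 2 1109/1250
5 5/2 8589/10000
6 3 4177/5000
7 7/2 163/200
8 4 8007/10000
f(3.5y,4y) = ((163/200)/(8007/10000) − 1)/(1/2) = 286/8007 ≈ 3.5719%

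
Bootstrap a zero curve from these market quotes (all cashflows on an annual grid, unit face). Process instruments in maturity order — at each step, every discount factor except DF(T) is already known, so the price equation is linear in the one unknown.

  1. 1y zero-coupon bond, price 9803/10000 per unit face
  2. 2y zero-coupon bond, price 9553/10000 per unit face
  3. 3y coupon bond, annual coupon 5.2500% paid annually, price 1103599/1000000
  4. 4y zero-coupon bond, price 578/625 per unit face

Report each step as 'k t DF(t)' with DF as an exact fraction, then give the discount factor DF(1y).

1 1 9803/10000
2 2 9553/10000
3 3 119/125
4 4 578/625
DF(1y) = 9803/10000 ≈ 0.980300

step 1 [1y] zero: DF = P = 9803/10000 ≈ 0.980300
step 2 [2y] zero: DF = P = 9553/10000 ≈ 0.955300
step 3 [3y] bond c/1=21/400: DF=(1103599/1000000 − 21/400·(0.980300+0.955300))/(1+21/400) = 119/125 ≈ 0.952000
step 4 [4y] zero: DF = P = 578/625 ≈ 0.924800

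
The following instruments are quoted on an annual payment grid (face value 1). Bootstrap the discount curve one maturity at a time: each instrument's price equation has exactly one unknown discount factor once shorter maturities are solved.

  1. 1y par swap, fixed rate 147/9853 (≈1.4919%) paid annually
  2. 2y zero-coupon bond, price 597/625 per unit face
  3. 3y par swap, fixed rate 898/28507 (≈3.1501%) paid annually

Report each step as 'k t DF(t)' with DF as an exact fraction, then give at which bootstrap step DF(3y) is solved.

step 1 [1y] swap r/1=147/9853: DF=(1 − 147/9853·(0))/(1+147/9853) = 9853/10000 ≈ 0.985300
step 2 [2y] zero: DF = P = 597/625 ≈ 0.955200
step 3 [3y] swap r/1=898/28507: DF=(1 − 898/28507·(0.985300+0.955200))/(1+898/28507) = 4551/5000 ≈ 0.910200

1 1 9853/10000
2 2 597/625
3 3 4551/5000
DF(3y) is solved at step 3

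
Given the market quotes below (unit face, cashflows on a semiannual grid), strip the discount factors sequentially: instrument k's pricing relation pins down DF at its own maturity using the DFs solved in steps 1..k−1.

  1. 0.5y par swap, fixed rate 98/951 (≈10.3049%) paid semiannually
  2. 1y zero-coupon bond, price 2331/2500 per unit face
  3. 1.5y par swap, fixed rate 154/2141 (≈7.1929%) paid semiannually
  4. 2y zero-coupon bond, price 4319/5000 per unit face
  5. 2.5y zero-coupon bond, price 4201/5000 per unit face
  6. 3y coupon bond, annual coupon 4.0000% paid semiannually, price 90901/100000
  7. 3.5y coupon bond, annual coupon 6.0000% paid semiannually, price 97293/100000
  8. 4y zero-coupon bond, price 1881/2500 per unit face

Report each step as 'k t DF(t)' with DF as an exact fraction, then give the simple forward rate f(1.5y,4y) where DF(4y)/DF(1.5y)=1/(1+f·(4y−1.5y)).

step 1 [0.5y] swap r/2=49/951: DF=(1 − 49/951·(0))/(1+49/951) = 951/1000 ≈ 0.951000
step 2 [1y] zero: DF = P = 2331/2500 ≈ 0.932400
step 3 [1.5y] swap r/2=77/2141: DF=(1 − 77/2141·(0.951000+0.932400))/(1+77/2141) = 8999/10000 ≈ 0.899900
step 4 [2y] zero: DF = P = 4319/5000 ≈ 0.863800
step 5 [2.5y] zero: DF = P = 4201/5000 ≈ 0.840200
step 6 [3y] bond c/2=1/50: DF=(90901/100000 − 1/50·(0.951000+0.932400+0.899900+0.863800+0.840200))/(1+1/50) = 502/625 ≈ 0.803200
step 7 [3.5y] bond c/2=3/100: DF=(97293/100000 − 3/100·(0.951000+0.932400+0.899900+0.863800+0.840200+0.803200))/(1+3/100) = 1581/2000 ≈ 0.790500
step 8 [4y] zero: DF = P = 1881/2500 ≈ 0.752400

1 1/2 951/1000
2 1 2331/2500
3 3/2 8999/10000
4 2 4319/5000
5 5/2 4201/5000
6 3 502/625
7 7/2 1581/2000
8 4 1881/2500
f(1.5y,4y) = ((8999/10000)/(1881/2500) − 1)/(5/2) = 295/3762 ≈ 7.8416%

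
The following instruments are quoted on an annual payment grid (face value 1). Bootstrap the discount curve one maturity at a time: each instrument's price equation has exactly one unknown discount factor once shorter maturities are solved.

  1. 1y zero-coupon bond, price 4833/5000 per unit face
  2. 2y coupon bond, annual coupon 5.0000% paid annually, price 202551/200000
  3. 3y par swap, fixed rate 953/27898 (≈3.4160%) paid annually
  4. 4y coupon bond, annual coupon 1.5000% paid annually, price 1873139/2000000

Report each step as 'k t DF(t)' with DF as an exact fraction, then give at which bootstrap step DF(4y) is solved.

1 1 4833/5000
2 2 1837/2000
3 3 9047/10000
4 4 1763/2000
DF(4y) is solved at step 4

step 1 [1y] zero: DF = P = 4833/5000 ≈ 0.966600
step 2 [2y] bond c/1=1/20: DF=(202551/200000 − 1/20·(0.966600))/(1+1/20) = 1837/2000 ≈ 0.918500
step 3 [3y] swap r/1=953/27898: DF=(1 − 953/27898·(0.966600+0.918500))/(1+953/27898) = 9047/10000 ≈ 0.904700
step 4 [4y] bond c/1=3/200: DF=(1873139/2000000 − 3/200·(0.966600+0.918500+0.904700))/(1+3/200) = 1763/2000 ≈ 0.881500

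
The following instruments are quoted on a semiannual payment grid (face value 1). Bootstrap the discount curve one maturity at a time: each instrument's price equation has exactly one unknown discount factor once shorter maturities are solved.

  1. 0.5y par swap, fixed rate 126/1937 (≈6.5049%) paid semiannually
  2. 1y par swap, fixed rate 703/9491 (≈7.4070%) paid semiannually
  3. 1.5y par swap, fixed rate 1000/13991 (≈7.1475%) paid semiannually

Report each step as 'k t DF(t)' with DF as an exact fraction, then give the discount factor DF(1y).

1 1/2 1937/2000
2 1 9297/10000
3 3/2 9/10
DF(1y) = 9297/10000 ≈ 0.929700

step 1 [0.5y] swap r/2=63/1937: DF=(1 − 63/1937·(0))/(1+63/1937) = 1937/2000 ≈ 0.968500
step 2 [1y] swap r/2=703/18982: DF=(1 − 703/18982·(0.968500))/(1+703/18982) = 9297/10000 ≈ 0.929700
step 3 [1.5y] swap r/2=500/13991: DF=(1 − 500/13991·(0.968500+0.929700))/(1+500/13991) = 9/10 ≈ 0.900000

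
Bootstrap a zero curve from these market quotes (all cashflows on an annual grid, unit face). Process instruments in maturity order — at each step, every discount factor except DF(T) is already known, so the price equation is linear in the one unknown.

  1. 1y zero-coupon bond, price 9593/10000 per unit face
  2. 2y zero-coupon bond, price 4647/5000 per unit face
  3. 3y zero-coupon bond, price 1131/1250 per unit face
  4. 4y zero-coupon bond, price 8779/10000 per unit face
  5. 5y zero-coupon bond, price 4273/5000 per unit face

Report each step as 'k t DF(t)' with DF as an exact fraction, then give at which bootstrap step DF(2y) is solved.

step 1 [1y] zero: DF = P = 9593/10000 ≈ 0.959300
step 2 [2y] zero: DF = P = 4647/5000 ≈ 0.929400
step 3 [3y] zero: DF = P = 1131/1250 ≈ 0.904800
step 4 [4y] zero: DF = P = 8779/10000 ≈ 0.877900
step 5 [5y] zero: DF = P = 4273/5000 ≈ 0.854600

1 1 9593/10000
2 2 4647/5000
3 3 1131/1250
4 4 8779/10000
5 5 4273/5000
DF(2y) is solved at step 2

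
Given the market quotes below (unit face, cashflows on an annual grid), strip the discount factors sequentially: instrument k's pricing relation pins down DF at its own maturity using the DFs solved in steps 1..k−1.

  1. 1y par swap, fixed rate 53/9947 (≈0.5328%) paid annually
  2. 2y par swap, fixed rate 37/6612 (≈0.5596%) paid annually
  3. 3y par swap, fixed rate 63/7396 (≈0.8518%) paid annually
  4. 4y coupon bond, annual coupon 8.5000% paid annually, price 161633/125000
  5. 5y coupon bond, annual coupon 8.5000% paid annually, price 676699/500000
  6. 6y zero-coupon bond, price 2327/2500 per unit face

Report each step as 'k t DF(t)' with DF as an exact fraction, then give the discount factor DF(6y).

step 1 [1y] swap r/1=53/9947: DF=(1 − 53/9947·(0))/(1+53/9947) = 9947/10000 ≈ 0.994700
step 2 [2y] swap r/1=37/6612: DF=(1 − 37/6612·(0.994700))/(1+37/6612) = 9889/10000 ≈ 0.988900
step 3 [3y] swap r/1=63/7396: DF=(1 − 63/7396·(0.994700+0.988900))/(1+63/7396) = 2437/2500 ≈ 0.974800
step 4 [4y] bond c/1=17/200: DF=(161633/125000 − 17/200·(0.994700+0.988900+0.974800))/(1+17/200) = 24/25 ≈ 0.960000
step 5 [5y] bond c/1=17/200: DF=(676699/500000 − 17/200·(0.994700+0.988900+0.974800+0.960000))/(1+17/200) = 2351/2500 ≈ 0.940400
step 6 [6y] zero: DF = P = 2327/2500 ≈ 0.930800

1 1 9947/10000
2 2 9889/10000
3 3 2437/2500
4 4 24/25
5 5 2351/2500
6 6 2327/2500
DF(6y) = 2327/2500 ≈ 0.930800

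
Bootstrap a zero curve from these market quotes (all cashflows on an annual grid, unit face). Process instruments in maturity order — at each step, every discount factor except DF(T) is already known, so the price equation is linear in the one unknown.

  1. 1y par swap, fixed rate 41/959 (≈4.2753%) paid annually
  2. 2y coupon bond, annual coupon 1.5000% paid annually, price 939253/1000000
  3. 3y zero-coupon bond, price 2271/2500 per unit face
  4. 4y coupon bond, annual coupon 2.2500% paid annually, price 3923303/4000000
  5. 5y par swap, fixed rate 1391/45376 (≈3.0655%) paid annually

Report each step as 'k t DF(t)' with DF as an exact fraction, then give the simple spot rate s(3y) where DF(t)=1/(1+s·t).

1 1 959/1000
2 2 1139/1250
3 3 2271/2500
4 4 8981/10000
5 5 8609/10000
s(3y) = (1/(2271/2500) − 1)/(3) = 229/6813 ≈ 3.3612%

step 1 [1y] swap r/1=41/959: DF=(1 − 41/959·(0))/(1+41/959) = 959/1000 ≈ 0.959000
step 2 [2y] bond c/1=3/200: DF=(939253/1000000 − 3/200·(0.959000))/(1+3/200) = 1139/1250 ≈ 0.911200
step 3 [3y] zero: DF = P = 2271/2500 ≈ 0.908400
step 4 [4y] bond c/1=9/400: DF=(3923303/4000000 − 9/400·(0.959000+0.911200+0.908400))/(1+9/400) = 8981/10000 ≈ 0.898100
step 5 [5y] swap r/1=1391/45376: DF=(1 − 1391/45376·(0.959000+0.911200+0.908400+0.898100))/(1+1391/45376) = 8609/10000 ≈ 0.860900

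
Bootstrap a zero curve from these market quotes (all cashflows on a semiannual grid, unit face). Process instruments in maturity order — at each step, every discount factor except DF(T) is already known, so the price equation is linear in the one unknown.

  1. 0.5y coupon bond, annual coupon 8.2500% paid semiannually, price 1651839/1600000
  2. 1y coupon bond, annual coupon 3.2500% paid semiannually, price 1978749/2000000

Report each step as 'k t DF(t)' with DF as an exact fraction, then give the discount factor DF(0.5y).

1 1/2 1983/2000
2 1 9577/10000
DF(0.5y) = 1983/2000 ≈ 0.991500

step 1 [0.5y] bond c/2=33/800: DF=(1651839/1600000 − 33/800·(0))/(1+33/800) = 1983/2000 ≈ 0.991500
step 2 [1y] bond c/2=13/800: DF=(1978749/2000000 − 13/800·(0.991500))/(1+13/800) = 9577/10000 ≈ 0.957700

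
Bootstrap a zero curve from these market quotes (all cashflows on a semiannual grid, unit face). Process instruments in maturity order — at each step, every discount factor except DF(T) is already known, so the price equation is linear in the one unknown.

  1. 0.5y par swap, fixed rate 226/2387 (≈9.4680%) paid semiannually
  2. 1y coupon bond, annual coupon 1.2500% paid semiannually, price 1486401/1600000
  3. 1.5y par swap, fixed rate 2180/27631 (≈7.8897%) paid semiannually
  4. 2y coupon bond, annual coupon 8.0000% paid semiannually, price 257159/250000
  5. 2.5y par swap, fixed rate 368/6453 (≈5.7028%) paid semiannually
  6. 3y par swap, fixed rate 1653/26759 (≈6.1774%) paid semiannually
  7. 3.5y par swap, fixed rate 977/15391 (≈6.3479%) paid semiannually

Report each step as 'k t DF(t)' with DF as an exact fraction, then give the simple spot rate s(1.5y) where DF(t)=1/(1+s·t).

step 1 [0.5y] swap r/2=113/2387: DF=(1 − 113/2387·(0))/(1+113/2387) = 2387/2500 ≈ 0.954800
step 2 [1y] bond c/2=1/160: DF=(1486401/1600000 − 1/160·(0.954800))/(1+1/160) = 9173/10000 ≈ 0.917300
step 3 [1.5y] swap r/2=1090/27631: DF=(1 − 1090/27631·(0.954800+0.917300))/(1+1090/27631) = 891/1000 ≈ 0.891000
step 4 [2y] bond c/2=1/25: DF=(257159/250000 − 1/25·(0.954800+0.917300+0.891000))/(1+1/25) = 2207/2500 ≈ 0.882800
step 5 [2.5y] swap r/2=184/6453: DF=(1 − 184/6453·(0.954800+0.917300+0.891000+0.882800))/(1+184/6453) = 1089/1250 ≈ 0.871200
step 6 [3y] swap r/2=1653/53518: DF=(1 − 1653/53518·(0.954800+0.917300+0.891000+0.882800+0.871200))/(1+1653/53518) = 8347/10000 ≈ 0.834700
step 7 [3.5y] swap r/2=977/30782: DF=(1 − 977/30782·(0.954800+0.917300+0.891000+0.882800+0.871200+0.834700))/(1+977/30782) = 4023/5000 ≈ 0.804600

1 1/2 2387/2500
2 1 9173/10000
3 3/2 891/1000
4 2 2207/2500
5 5/2 1089/1250
6 3 8347/10000
7 7/2 4023/5000
s(1.5y) = (1/(891/1000) − 1)/(3/2) = 218/2673 ≈ 8.1556%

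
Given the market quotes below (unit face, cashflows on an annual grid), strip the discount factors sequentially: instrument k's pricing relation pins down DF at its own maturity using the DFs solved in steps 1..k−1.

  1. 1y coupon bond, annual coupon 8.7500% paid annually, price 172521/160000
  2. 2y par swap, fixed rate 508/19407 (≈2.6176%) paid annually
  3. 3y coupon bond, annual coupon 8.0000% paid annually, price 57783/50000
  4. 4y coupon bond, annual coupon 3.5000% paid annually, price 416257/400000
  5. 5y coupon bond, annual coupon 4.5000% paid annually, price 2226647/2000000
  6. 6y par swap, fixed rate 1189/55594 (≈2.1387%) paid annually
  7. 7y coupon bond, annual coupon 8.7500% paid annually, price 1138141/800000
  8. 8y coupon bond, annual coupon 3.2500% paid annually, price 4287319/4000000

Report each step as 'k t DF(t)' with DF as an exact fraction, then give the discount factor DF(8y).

1 1 1983/2000
2 2 2373/2500
3 3 9263/10000
4 4 1817/2000
5 5 2257/2500
6 6 8811/10000
7 7 8609/10000
8 8 209/250
DF(8y) = 209/250 ≈ 0.836000

step 1 [1y] bond c/1=7/80: DF=(172521/160000 − 7/80·(0))/(1+7/80) = 1983/2000 ≈ 0.991500
step 2 [2y] swap r/1=508/19407: DF=(1 − 508/19407·(0.991500))/(1+508/19407) = 2373/2500 ≈ 0.949200
step 3 [3y] bond c/1=2/25: DF=(57783/50000 − 2/25·(0.991500+0.949200))/(1+2/25) = 9263/10000 ≈ 0.926300
step 4 [4y] bond c/1=7/200: DF=(416257/400000 − 7/200·(0.991500+0.949200+0.926300))/(1+7/200) = 1817/2000 ≈ 0.908500
step 5 [5y] bond c/1=9/200: DF=(2226647/2000000 − 9/200·(0.991500+0.949200+0.926300+0.908500))/(1+9/200) = 2257/2500 ≈ 0.902800
step 6 [6y] swap r/1=1189/55594: DF=(1 − 1189/55594·(0.991500+0.949200+0.926300+0.908500+0.902800))/(1+1189/55594) = 8811/10000 ≈ 0.881100
step 7 [7y] bond c/1=7/80: DF=(1138141/800000 − 7/80·(0.991500+0.949200+0.926300+0.908500+0.902800+0.881100))/(1+7/80) = 8609/10000 ≈ 0.860900
step 8 [8y] bond c/1=13/400: DF=(4287319/4000000 − 13/400·(0.991500+0.949200+0.926300+0.908500+0.902800+0.881100+0.860900))/(1+13/400) = 209/250 ≈ 0.836000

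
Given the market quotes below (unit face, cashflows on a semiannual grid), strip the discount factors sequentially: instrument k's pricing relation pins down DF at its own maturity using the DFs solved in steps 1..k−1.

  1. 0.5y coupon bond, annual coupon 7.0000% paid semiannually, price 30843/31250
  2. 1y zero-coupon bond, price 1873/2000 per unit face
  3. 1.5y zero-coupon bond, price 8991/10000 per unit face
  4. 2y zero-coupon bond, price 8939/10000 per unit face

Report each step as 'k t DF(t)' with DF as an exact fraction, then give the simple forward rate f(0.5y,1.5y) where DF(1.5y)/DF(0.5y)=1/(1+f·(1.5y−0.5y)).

1 1/2 596/625
2 1 1873/2000
3 3/2 8991/10000
4 2 8939/10000
f(0.5y,1.5y) = ((596/625)/(8991/10000) − 1)/(1) = 545/8991 ≈ 6.0616%

step 1 [0.5y] bond c/2=7/200: DF=(30843/31250 − 7/200·(0))/(1+7/200) = 596/625 ≈ 0.953600
step 2 [1y] zero: DF = P = 1873/2000 ≈ 0.936500
step 3 [1.5y] zero: DF = P = 8991/10000 ≈ 0.899100
step 4 [2y] zero: DF = P = 8939/10000 ≈ 0.893900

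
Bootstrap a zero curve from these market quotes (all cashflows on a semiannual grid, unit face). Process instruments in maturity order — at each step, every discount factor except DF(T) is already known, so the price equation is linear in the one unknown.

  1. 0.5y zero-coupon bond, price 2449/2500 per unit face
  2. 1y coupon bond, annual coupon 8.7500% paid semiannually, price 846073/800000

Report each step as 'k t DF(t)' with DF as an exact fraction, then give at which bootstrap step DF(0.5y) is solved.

step 1 [0.5y] zero: DF = P = 2449/2500 ≈ 0.979600
step 2 [1y] bond c/2=7/160: DF=(846073/800000 − 7/160·(0.979600))/(1+7/160) = 4861/5000 ≈ 0.972200

1 1/2 2449/2500
2 1 4861/5000
DF(0.5y) is solved at step 1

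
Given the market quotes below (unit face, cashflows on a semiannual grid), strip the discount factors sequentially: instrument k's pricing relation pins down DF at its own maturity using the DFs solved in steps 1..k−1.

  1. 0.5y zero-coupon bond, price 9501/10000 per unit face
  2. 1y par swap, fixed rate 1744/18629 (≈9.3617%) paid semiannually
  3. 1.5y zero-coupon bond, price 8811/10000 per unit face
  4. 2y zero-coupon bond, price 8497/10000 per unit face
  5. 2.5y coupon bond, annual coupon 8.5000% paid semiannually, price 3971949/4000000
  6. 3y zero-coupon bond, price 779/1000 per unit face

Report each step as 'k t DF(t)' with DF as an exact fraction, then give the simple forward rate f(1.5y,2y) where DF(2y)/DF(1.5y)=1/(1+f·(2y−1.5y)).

step 1 [0.5y] zero: DF = P = 9501/10000 ≈ 0.950100
step 2 [1y] swap r/2=872/18629: DF=(1 − 872/18629·(0.950100))/(1+872/18629) = 1141/1250 ≈ 0.912800
step 3 [1.5y] zero: DF = P = 8811/10000 ≈ 0.881100
step 4 [2y] zero: DF = P = 8497/10000 ≈ 0.849700
step 5 [2.5y] bond c/2=17/400: DF=(3971949/4000000 − 17/400·(0.950100+0.912800+0.881100+0.849700))/(1+17/400) = 403/500 ≈ 0.806000
step 6 [3y] zero: DF = P = 779/1000 ≈ 0.779000

1 1/2 9501/10000
2 1 1141/1250
3 3/2 8811/10000
4 2 8497/10000
5 5/2 403/500
6 3 779/1000
f(1.5y,2y) = ((8811/10000)/(8497/10000) − 1)/(1/2) = 628/8497 ≈ 7.3908%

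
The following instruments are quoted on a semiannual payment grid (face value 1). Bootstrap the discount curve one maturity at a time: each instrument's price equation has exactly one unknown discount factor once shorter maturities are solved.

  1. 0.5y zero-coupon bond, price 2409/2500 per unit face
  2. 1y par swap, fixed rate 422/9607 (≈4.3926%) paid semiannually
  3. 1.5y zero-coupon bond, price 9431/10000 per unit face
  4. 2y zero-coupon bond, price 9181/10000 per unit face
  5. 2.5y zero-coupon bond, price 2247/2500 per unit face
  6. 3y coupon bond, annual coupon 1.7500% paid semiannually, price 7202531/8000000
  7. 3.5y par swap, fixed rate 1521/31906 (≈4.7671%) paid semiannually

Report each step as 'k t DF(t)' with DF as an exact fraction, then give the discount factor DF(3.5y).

step 1 [0.5y] zero: DF = P = 2409/2500 ≈ 0.963600
step 2 [1y] swap r/2=211/9607: DF=(1 − 211/9607·(0.963600))/(1+211/9607) = 4789/5000 ≈ 0.957800
step 3 [1.5y] zero: DF = P = 9431/10000 ≈ 0.943100
step 4 [2y] zero: DF = P = 9181/10000 ≈ 0.918100
step 5 [2.5y] zero: DF = P = 2247/2500 ≈ 0.898800
step 6 [3y] bond c/2=7/800: DF=(7202531/8000000 − 7/800·(0.963600+0.957800+0.943100+0.918100+0.898800))/(1+7/800) = 8519/10000 ≈ 0.851900
step 7 [3.5y] swap r/2=1521/63812: DF=(1 − 1521/63812·(0.963600+0.957800+0.943100+0.918100+0.898800+0.851900))/(1+1521/63812) = 8479/10000 ≈ 0.847900

1 1/2 2409/2500
2 1 4789/5000
3 3/2 9431/10000
4 2 9181/10000
5 5/2 2247/2500
6 3 8519/10000
7 7/2 8479/10000
DF(3.5y) = 8479/10000 ≈ 0.847900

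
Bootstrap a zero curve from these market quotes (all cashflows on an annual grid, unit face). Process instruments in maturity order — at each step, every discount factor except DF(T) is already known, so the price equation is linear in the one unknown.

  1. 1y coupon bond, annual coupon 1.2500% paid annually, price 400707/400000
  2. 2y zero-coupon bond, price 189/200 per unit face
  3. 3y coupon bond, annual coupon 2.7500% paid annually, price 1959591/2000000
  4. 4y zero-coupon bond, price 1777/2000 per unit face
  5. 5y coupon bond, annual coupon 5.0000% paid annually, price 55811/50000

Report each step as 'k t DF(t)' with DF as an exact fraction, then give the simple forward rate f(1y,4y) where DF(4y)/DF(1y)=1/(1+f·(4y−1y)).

step 1 [1y] bond c/1=1/80: DF=(400707/400000 − 1/80·(0))/(1+1/80) = 4947/5000 ≈ 0.989400
step 2 [2y] zero: DF = P = 189/200 ≈ 0.945000
step 3 [3y] bond c/1=11/400: DF=(1959591/2000000 − 11/400·(0.989400+0.945000))/(1+11/400) = 4509/5000 ≈ 0.901800
step 4 [4y] zero: DF = P = 1777/2000 ≈ 0.888500
step 5 [5y] bond c/1=1/20: DF=(55811/50000 − 1/20·(0.989400+0.945000+0.901800+0.888500))/(1+1/20) = 8857/10000 ≈ 0.885700

1 1 4947/5000
2 2 189/200
3 3 4509/5000
4 4 1777/2000
5 5 8857/10000
f(1y,4y) = ((4947/5000)/(1777/2000) − 1)/(3) = 1009/26655 ≈ 3.7854%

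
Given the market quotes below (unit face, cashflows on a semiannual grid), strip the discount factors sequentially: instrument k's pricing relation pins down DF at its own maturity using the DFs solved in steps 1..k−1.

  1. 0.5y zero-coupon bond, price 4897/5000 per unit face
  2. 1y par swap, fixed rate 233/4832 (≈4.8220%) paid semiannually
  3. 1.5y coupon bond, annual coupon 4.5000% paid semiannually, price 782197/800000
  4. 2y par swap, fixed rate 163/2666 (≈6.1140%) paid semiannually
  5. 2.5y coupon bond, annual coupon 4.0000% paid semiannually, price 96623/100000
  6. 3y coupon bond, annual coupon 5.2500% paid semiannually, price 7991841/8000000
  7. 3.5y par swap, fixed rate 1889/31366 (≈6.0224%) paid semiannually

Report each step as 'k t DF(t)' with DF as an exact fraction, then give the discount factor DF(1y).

1 1/2 4897/5000
2 1 4767/5000
3 3/2 9137/10000
4 2 8859/10000
5 5/2 8741/10000
6 3 2139/2500
7 7/2 8111/10000
DF(1y) = 4767/5000 ≈ 0.953400

step 1 [0.5y] zero: DF = P = 4897/5000 ≈ 0.979400
step 2 [1y] swap r/2=233/9664: DF=(1 − 233/9664·(0.979400))/(1+233/9664) = 4767/5000 ≈ 0.953400
step 3 [1.5y] bond c/2=9/400: DF=(782197/800000 − 9/400·(0.979400+0.953400))/(1+9/400) = 9137/10000 ≈ 0.913700
step 4 [2y] swap r/2=163/5332: DF=(1 − 163/5332·(0.979400+0.953400+0.913700))/(1+163/5332) = 8859/10000 ≈ 0.885900
step 5 [2.5y] bond c/2=1/50: DF=(96623/100000 − 1/50·(0.979400+0.953400+0.913700+0.885900))/(1+1/50) = 8741/10000 ≈ 0.874100
step 6 [3y] bond c/2=21/800: DF=(7991841/8000000 − 21/800·(0.979400+0.953400+0.913700+0.885900+0.874100))/(1+21/800) = 2139/2500 ≈ 0.855600
step 7 [3.5y] swap r/2=1889/62732: DF=(1 − 1889/62732·(0.979400+0.953400+0.913700+0.885900+0.874100+0.855600))/(1+1889/62732) = 8111/10000 ≈ 0.811100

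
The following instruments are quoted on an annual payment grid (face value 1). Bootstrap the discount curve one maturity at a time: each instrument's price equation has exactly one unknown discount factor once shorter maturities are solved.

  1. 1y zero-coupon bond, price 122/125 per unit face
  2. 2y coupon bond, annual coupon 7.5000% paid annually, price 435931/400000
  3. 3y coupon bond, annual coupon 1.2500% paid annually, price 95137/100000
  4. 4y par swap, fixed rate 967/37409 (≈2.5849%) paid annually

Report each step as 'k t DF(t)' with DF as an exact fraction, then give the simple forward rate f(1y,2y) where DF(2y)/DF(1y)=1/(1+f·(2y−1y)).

step 1 [1y] zero: DF = P = 122/125 ≈ 0.976000
step 2 [2y] bond c/1=3/40: DF=(435931/400000 − 3/40·(0.976000))/(1+3/40) = 9457/10000 ≈ 0.945700
step 3 [3y] bond c/1=1/80: DF=(95137/100000 − 1/80·(0.976000+0.945700))/(1+1/80) = 9159/10000 ≈ 0.915900
step 4 [4y] swap r/1=967/37409: DF=(1 − 967/37409·(0.976000+0.945700+0.915900))/(1+967/37409) = 9033/10000 ≈ 0.903300

1 1 122/125
2 2 9457/10000
3 3 9159/10000
4 4 9033/10000
f(1y,2y) = ((122/125)/(9457/10000) − 1)/(1) = 303/9457 ≈ 3.2040%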